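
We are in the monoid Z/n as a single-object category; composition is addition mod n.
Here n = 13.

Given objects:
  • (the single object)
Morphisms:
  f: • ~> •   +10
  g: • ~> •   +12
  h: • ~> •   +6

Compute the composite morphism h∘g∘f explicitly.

  0 +10≡10 +12≡9 +6≡2  (mod 13)
⟦path⟧: +2

Answer: +2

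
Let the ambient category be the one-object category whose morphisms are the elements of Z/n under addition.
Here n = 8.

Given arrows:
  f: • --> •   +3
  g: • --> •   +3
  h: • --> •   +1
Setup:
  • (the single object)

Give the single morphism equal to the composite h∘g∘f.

Answer: +7

Work:
  0 +3≡3 +3≡6 +1≡7  (mod 8)
⟦path⟧: +7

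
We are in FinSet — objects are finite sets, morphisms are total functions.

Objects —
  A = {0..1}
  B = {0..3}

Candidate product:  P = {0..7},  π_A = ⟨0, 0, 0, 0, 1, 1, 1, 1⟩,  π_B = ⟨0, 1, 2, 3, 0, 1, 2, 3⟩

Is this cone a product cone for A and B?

Answer: VALID PRODUCT

Work:
|A|·|B| = 2·4 = 8;  |P| = 8
Check the pairing map k ↦ (π_A(k), π_B(k)):
  0 -> (0,0)
  1 -> (0,1)
  2 -> (0,2)
  3 -> (0,3)
  4 -> (1,0)
  5 -> (1,1)
  6 -> (1,2)
  7 -> (1,3)
distinct pairs in image: 8 / 8 needed
  → bijection onto A×B; projections well-typed.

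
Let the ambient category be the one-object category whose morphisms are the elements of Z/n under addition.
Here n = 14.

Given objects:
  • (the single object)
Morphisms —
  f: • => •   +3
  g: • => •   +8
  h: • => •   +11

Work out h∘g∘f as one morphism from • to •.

Answer: +8

Trace:
  0 +3≡3 +8≡11 +11≡8  (mod 14)
⟦path⟧: +8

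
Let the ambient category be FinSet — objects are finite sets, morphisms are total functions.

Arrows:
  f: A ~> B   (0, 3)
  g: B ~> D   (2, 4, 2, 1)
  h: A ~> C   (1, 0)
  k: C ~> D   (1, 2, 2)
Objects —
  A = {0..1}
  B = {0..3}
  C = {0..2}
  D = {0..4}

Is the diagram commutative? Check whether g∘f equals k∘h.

Answer: COMMUTES

Derivation:
Path 1 = f;g:
  0 f~>0 g~>2
  1 f~>3 g~>1
  ⟦path⟧₁ = (2, 1)
Path 2 = h;k:
  0 h~>1 k~>2
  1 h~>0 k~>1
  ⟦path⟧₂ = (2, 1)
Equal? equal; square commutes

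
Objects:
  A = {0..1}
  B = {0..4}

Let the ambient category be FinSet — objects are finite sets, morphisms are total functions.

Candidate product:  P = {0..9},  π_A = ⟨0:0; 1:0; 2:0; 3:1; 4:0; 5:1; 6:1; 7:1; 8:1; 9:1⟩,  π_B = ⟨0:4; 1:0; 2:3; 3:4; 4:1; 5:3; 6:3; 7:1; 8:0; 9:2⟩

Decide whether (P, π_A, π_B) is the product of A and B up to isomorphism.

Answer: NOT A VALID PRODUCT — duplicate pair at indices 5,6

Work:
|A|·|B| = 2·5 = 10;  |P| = 10
Check the pairing map k ↦ (π_A(k), π_B(k)):
  0 : (0,4)
  1 : (0,0)
  2 : (0,3)
  3 : (1,4)
  4 : (0,1)
  5 : (1,3)
  6 : (1,3)  ✗ repeats pair of k=5
  7 : (1,1)
  8 : (1,0)
  9 : (1,2)
distinct pairs in image: 9 / 10 needed
  → (1,3) hit at k=5 and k=6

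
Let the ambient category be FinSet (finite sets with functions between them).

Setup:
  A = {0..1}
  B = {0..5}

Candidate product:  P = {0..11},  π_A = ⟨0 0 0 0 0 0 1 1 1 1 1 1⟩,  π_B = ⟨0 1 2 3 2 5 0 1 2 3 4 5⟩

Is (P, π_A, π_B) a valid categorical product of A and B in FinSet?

|A|·|B| = 2·6 = 12;  |P| = 12
Check the pairing map k ↦ (π_A(k), π_B(k)):
  0 : (0,0)
  1 : (0,1)
  2 : (0,2)
  3 : (0,3)
  4 : (0,2)  ✗ repeats pair of k=2
  5 : (0,5)
  6 : (1,0)
  7 : (1,1)
  8 : (1,2)
  9 : (1,3)
  10 : (1,4)
  11 : (1,5)
distinct pairs in image: 11 / 12 needed
  → (0,2) hit at k=2 and k=4

Answer: NOT A VALID PRODUCT — duplicate pair at indices 2,4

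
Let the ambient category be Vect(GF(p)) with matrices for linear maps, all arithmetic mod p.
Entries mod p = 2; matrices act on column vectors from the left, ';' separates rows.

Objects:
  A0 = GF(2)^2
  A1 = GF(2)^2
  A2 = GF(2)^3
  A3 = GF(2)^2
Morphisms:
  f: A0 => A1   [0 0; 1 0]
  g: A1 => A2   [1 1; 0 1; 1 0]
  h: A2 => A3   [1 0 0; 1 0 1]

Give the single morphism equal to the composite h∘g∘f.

  e0=(1,0) f=>(0,1) g=>(1,1,0) h=>(1,1)
  e1=(0,1) f=>(0,0) g=>(0,0,0) h=>(0,0)
⟦path⟧: [1 0; 1 0]

Answer: [1 0; 1 0]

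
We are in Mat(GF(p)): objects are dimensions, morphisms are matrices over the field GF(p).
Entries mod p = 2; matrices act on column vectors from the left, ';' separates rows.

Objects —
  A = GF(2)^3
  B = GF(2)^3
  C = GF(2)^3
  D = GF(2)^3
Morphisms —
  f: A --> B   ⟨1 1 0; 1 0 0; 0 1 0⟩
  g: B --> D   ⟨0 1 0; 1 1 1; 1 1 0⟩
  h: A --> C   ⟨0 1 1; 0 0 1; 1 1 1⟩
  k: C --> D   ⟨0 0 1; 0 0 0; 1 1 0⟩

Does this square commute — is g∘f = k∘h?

Answer: DOES NOT COMMUTE

Derivation:
Along f;g (path 1):
  e0=(1,0,0) f-->(1,1,0) g-->(1,0,0)
  e1=(0,1,0) f-->(1,0,1) g-->(0,0,1)
  e2=(0,0,1) f-->(0,0,0) g-->(0,0,0)
  ⟦path⟧₁ = ⟨1 0 0; 0 0 0; 0 1 0⟩
Along h;k (path 2):
  e0=(1,0,0) h-->(0,0,1) k-->(1,0,0)
  e1=(0,1,0) h-->(1,0,1) k-->(1,0,1)
  e2=(0,0,1) h-->(1,1,1) k-->(1,0,0)
  ⟦path⟧₂ = ⟨1 1 1; 0 0 0; 0 1 0⟩
Equal? differ; not commutative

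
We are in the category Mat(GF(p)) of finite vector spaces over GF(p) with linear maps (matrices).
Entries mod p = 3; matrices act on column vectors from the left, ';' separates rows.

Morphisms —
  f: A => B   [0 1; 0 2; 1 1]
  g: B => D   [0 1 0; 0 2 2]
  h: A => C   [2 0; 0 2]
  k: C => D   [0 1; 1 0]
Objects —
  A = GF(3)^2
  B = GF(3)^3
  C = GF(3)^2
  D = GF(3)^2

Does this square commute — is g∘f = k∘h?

Along f;g (path 1):
  e0=(1,0) f=>(0,0,1) g=>(0,2)
  e1=(0,1) f=>(1,2,1) g=>(2,0)
  ⟦path⟧₁ = [0 2; 2 0]
Along h;k (path 2):
  e0=(1,0) h=>(2,0) k=>(0,2)
  e1=(0,1) h=>(0,2) k=>(2,0)
  ⟦path⟧₂ = [0 2; 2 0]
Equal? same morphism ✓

Answer: COMMUTES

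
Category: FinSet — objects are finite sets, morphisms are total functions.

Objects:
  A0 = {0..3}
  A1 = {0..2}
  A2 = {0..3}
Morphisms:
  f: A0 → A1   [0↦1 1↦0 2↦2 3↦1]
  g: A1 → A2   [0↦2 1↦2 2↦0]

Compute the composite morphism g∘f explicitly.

  0 f→1 g→2
  1 f→0 g→2
  2 f→2 g→0
  3 f→1 g→2
⟦path⟧: [0↦2 1↦2 2↦0 3↦2]

Answer: [0↦2 1↦2 2↦0 3↦2]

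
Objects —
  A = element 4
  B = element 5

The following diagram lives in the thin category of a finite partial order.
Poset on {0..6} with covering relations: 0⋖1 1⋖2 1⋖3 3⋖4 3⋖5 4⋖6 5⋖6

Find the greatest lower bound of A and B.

Answer: A∧B = 3

Derivation:
{x : x<=A ∧ x<=B} = {0,1,3}  (A=4, B=5)
  0 <= 3
  1 <= 3
  3 <= 3
glb = 3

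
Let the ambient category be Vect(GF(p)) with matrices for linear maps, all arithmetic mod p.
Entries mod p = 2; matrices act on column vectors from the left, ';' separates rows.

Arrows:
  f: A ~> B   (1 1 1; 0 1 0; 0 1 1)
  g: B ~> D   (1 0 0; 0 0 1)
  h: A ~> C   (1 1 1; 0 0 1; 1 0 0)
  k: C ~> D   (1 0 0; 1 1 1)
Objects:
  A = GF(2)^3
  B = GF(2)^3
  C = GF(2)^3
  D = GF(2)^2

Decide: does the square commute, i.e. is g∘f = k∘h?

Path 1 = f;g:
  e0=[1,0,0] f~>[1,0,0] g~>[1,0]
  e1=[0,1,0] f~>[1,1,1] g~>[1,1]
  e2=[0,0,1] f~>[1,0,1] g~>[1,1]
  result₁ = (1 1 1; 0 1 1)
Path 2 = h;k:
  e0=[1,0,0] h~>[1,0,1] k~>[1,0]
  e1=[0,1,0] h~>[1,0,0] k~>[1,1]
  e2=[0,0,1] h~>[1,1,0] k~>[1,0]
  result₂ = (1 1 1; 0 1 0)
Equal? NO — does not commute

Answer: DOES NOT COMMUTE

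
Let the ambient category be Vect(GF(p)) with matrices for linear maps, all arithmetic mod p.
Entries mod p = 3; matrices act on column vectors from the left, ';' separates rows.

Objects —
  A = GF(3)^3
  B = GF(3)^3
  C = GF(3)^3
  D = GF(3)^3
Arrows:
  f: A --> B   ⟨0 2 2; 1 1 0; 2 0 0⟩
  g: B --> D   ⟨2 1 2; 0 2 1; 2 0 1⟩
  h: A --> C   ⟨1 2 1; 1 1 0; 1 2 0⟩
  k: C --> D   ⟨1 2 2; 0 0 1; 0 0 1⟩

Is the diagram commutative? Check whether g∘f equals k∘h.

Answer: DOES NOT COMMUTE

Work:
1) trace f;g:
  e0=⟨1,0,0⟩ f-->⟨0,1,2⟩ g-->⟨2,1,2⟩
  e1=⟨0,1,0⟩ f-->⟨2,1,0⟩ g-->⟨2,2,1⟩
  e2=⟨0,0,1⟩ f-->⟨2,0,0⟩ g-->⟨1,0,1⟩
  composite₁ = ⟨2 2 1; 1 2 0; 2 1 1⟩
2) trace h;k:
  e0=⟨1,0,0⟩ h-->⟨1,1,1⟩ k-->⟨2,1,1⟩
  e1=⟨0,1,0⟩ h-->⟨2,1,2⟩ k-->⟨2,2,2⟩
  e2=⟨0,0,1⟩ h-->⟨1,0,0⟩ k-->⟨1,0,0⟩
  composite₂ = ⟨2 2 1; 1 2 0; 1 2 0⟩
Equal? distinct morphisms ✗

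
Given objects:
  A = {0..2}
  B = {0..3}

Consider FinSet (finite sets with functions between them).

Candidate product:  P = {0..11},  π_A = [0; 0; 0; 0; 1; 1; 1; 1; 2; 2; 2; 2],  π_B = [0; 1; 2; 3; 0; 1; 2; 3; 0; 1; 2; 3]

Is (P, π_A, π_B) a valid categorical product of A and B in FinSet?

|A|·|B| = 3·4 = 12;  |P| = 12
Check the pairing map k ↦ (π_A(k), π_B(k)):
  0 : (0,0)
  1 : (0,1)
  2 : (0,2)
  3 : (0,3)
  4 : (1,0)
  5 : (1,1)
  6 : (1,2)
  7 : (1,3)
  8 : (2,0)
  9 : (2,1)
  10 : (2,2)
  11 : (2,3)
distinct pairs in image: 12 / 12 needed
  → bijection onto A×B; projections well-typed.

Answer: VALID PRODUCT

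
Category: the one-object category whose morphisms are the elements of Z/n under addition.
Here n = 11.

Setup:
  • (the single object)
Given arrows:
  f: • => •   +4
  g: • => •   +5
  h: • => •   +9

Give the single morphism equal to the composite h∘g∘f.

Answer: +7

Work:
  0 +4≡4 +5≡9 +9≡7  (mod 11)
result: +7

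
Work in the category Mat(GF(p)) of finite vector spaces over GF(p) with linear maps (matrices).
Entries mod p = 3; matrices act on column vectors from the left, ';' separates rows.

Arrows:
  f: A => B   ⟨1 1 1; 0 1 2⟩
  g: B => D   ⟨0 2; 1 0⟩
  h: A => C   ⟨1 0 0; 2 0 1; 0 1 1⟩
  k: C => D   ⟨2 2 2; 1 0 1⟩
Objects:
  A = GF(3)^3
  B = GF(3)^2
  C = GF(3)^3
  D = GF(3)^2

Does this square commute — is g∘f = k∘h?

Answer: COMMUTES

Trace:
1) trace f;g:
  e0=[1,0,0] f=>[1,0] g=>[0,1]
  e1=[0,1,0] f=>[1,1] g=>[2,1]
  e2=[0,0,1] f=>[1,2] g=>[1,1]
  composite₁ = ⟨0 2 1; 1 1 1⟩
2) trace h;k:
  e0=[1,0,0] h=>[1,2,0] k=>[0,1]
  e1=[0,1,0] h=>[0,0,1] k=>[2,1]
  e2=[0,0,1] h=>[0,1,1] k=>[1,1]
  composite₂ = ⟨0 2 1; 1 1 1⟩
Equal? YES — commutes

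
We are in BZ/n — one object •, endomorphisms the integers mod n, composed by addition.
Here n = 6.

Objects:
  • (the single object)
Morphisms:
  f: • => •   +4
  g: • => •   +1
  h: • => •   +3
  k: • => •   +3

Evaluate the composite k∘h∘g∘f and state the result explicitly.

Answer: +5

Work:
  0 +4≡4 +1≡5 +3≡2 +3≡5  (mod 6)
result: +5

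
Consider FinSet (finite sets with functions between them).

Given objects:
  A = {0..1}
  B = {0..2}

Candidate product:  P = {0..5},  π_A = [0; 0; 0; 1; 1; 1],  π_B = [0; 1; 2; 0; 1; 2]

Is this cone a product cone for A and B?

|A|·|B| = 2·3 = 6;  |P| = 6
Check the pairing map k ↦ (π_A(k), π_B(k)):
  0 -> (0,0)
  1 -> (0,1)
  2 -> (0,2)
  3 -> (1,0)
  4 -> (1,1)
  5 -> (1,2)
distinct pairs in image: 6 / 6 needed
  → bijection onto A×B; projections well-typed.

Answer: VALID PRODUCT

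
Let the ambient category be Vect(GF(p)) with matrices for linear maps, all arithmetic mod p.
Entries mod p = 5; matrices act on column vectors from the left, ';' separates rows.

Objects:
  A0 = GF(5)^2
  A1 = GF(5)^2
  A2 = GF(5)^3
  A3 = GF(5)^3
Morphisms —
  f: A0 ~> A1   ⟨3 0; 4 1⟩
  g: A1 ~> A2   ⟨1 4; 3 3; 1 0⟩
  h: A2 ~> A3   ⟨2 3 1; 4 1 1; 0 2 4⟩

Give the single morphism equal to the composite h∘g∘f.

  e0=[1,0] f~>[3,4] g~>[4,1,3] h~>[4,0,4]
  e1=[0,1] f~>[0,1] g~>[4,3,0] h~>[2,4,1]
⟦path⟧: ⟨4 2; 0 4; 4 1⟩

Answer: ⟨4 2; 0 4; 4 1⟩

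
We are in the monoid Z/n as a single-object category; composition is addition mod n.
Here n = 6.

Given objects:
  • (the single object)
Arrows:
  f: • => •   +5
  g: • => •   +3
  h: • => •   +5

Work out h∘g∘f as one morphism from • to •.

Answer: +1

Trace:
  0 +5≡5 +3≡2 +5≡1  (mod 6)
composite: +1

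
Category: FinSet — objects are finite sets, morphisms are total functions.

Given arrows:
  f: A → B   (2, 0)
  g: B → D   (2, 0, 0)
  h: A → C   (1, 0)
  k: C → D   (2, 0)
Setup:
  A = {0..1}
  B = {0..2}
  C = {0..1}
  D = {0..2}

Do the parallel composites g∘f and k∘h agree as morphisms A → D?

Path 1 = f;g:
  0 f→2 g→0
  1 f→0 g→2
  composite₁ = (0, 2)
Path 2 = h;k:
  0 h→1 k→0
  1 h→0 k→2
  composite₂ = (0, 2)
Equal? YES — commutes

Answer: COMMUTES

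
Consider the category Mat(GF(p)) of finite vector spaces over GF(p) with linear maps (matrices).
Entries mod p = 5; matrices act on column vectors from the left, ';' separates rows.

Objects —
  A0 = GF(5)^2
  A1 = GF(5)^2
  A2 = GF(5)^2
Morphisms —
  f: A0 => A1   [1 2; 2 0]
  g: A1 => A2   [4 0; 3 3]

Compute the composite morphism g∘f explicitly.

  e0=(1,0) f=>(1,2) g=>(4,4)
  e1=(0,1) f=>(2,0) g=>(3,1)
composite: [4 3; 4 1]

Answer: [4 3; 4 1]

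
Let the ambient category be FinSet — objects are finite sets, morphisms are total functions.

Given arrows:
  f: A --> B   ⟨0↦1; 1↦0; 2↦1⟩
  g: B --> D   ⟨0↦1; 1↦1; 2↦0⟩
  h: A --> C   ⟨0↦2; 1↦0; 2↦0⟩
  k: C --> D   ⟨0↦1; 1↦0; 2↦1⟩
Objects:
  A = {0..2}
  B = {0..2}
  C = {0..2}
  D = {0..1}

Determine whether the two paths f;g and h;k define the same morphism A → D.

Answer: COMMUTES

Work:
1) trace f;g:
  0 f-->1 g-->1
  1 f-->0 g-->1
  2 f-->1 g-->1
  composite₁ = ⟨0↦1; 1↦1; 2↦1⟩
2) trace h;k:
  0 h-->2 k-->1
  1 h-->0 k-->1
  2 h-->0 k-->1
  composite₂ = ⟨0↦1; 1↦1; 2↦1⟩
Equal? YES — commutes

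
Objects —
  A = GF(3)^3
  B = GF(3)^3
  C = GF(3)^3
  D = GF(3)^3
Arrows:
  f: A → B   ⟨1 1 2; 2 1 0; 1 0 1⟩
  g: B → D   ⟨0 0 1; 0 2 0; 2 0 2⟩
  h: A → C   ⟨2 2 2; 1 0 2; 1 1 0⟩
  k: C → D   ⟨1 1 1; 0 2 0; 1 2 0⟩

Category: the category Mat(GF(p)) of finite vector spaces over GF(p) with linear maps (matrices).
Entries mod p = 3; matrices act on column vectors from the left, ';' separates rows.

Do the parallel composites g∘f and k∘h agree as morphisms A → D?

Along f;g (path 1):
  e0=[1,0,0] f→[1,2,1] g→[1,1,1]
  e1=[0,1,0] f→[1,1,0] g→[0,2,2]
  e2=[0,0,1] f→[2,0,1] g→[1,0,0]
  ⟦path⟧₁ = ⟨1 0 1; 1 2 0; 1 2 0⟩
Along h;k (path 2):
  e0=[1,0,0] h→[2,1,1] k→[1,2,1]
  e1=[0,1,0] h→[2,0,1] k→[0,0,2]
  e2=[0,0,1] h→[2,2,0] k→[1,1,0]
  ⟦path⟧₂ = ⟨1 0 1; 2 0 1; 1 2 0⟩
Equal? NO — does not commute

Answer: DOES NOT COMMUTE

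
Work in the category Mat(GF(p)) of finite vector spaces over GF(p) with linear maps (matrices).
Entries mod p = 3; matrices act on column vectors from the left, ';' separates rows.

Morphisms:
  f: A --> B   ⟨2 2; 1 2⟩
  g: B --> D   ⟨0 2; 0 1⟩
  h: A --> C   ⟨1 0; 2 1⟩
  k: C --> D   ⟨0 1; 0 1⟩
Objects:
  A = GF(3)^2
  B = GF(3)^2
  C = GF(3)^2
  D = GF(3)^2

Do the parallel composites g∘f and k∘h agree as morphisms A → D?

Along f;g (path 1):
  e0=⟨1,0⟩ f-->⟨2,1⟩ g-->⟨2,1⟩
  e1=⟨0,1⟩ f-->⟨2,2⟩ g-->⟨1,2⟩
  composite₁ = ⟨2 1; 1 2⟩
Along h;k (path 2):
  e0=⟨1,0⟩ h-->⟨1,2⟩ k-->⟨2,2⟩
  e1=⟨0,1⟩ h-->⟨0,1⟩ k-->⟨1,1⟩
  composite₂ = ⟨2 1; 2 1⟩
Equal? differ; not commutative

Answer: DOES NOT COMMUTE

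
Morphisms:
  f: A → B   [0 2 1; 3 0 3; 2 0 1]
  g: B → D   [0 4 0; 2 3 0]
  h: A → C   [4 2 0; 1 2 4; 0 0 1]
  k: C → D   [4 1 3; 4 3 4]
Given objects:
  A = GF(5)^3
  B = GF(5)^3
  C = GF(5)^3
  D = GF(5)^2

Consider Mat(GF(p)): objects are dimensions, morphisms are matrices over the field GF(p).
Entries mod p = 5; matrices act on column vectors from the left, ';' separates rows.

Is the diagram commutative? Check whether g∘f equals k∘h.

1) trace f;g:
  e0=⟨1,0,0⟩ f→⟨0,3,2⟩ g→⟨2,4⟩
  e1=⟨0,1,0⟩ f→⟨2,0,0⟩ g→⟨0,4⟩
  e2=⟨0,0,1⟩ f→⟨1,3,1⟩ g→⟨2,1⟩
  result₁ = [2 0 2; 4 4 1]
2) trace h;k:
  e0=⟨1,0,0⟩ h→⟨4,1,0⟩ k→⟨2,4⟩
  e1=⟨0,1,0⟩ h→⟨2,2,0⟩ k→⟨0,4⟩
  e2=⟨0,0,1⟩ h→⟨0,4,1⟩ k→⟨2,1⟩
  result₂ = [2 0 2; 4 4 1]
Equal? same morphism ✓

Answer: COMMUTES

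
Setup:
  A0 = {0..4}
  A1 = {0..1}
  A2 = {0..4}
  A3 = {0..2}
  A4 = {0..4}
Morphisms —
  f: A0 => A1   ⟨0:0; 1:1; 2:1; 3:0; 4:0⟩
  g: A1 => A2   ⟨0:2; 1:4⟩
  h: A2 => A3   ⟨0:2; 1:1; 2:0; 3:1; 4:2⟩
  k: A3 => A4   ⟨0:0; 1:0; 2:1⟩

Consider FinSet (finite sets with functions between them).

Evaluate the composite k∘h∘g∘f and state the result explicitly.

Answer: ⟨0:0; 1:1; 2:1; 3:0; 4:0⟩

Work:
  0 f=>0 g=>2 h=>0 k=>0
  1 f=>1 g=>4 h=>2 k=>1
  2 f=>1 g=>4 h=>2 k=>1
  3 f=>0 g=>2 h=>0 k=>0
  4 f=>0 g=>2 h=>0 k=>0
result: ⟨0:0; 1:1; 2:1; 3:0; 4:0⟩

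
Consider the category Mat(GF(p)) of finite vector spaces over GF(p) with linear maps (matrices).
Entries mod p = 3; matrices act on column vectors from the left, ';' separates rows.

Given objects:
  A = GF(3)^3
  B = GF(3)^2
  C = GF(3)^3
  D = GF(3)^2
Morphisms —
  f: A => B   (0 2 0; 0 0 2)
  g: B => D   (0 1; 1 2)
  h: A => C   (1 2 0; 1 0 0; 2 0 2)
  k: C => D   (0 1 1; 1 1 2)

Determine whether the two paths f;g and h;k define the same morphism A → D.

1) trace f;g:
  e0=(1,0,0) f=>(0,0) g=>(0,0)
  e1=(0,1,0) f=>(2,0) g=>(0,2)
  e2=(0,0,1) f=>(0,2) g=>(2,1)
  composite₁ = (0 0 2; 0 2 1)
2) trace h;k:
  e0=(1,0,0) h=>(1,1,2) k=>(0,0)
  e1=(0,1,0) h=>(2,0,0) k=>(0,2)
  e2=(0,0,1) h=>(0,0,2) k=>(2,1)
  composite₂ = (0 0 2; 0 2 1)
Equal? equal; square commutes

Answer: COMMUTES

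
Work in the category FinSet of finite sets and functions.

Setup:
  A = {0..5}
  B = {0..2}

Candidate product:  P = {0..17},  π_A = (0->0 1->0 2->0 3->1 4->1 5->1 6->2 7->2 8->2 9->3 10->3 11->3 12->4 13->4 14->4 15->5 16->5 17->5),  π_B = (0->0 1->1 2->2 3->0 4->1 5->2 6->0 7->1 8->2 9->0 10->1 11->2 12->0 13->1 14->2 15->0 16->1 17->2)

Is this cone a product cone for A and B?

|A|·|B| = 6·3 = 18;  |P| = 18
Check the pairing map k ↦ (π_A(k), π_B(k)):
  0 -> (0,0)
  1 -> (0,1)
  2 -> (0,2)
  3 -> (1,0)
  4 -> (1,1)
  5 -> (1,2)
  6 -> (2,0)
  7 -> (2,1)
  8 -> (2,2)
  9 -> (3,0)
  10 -> (3,1)
  11 -> (3,2)
  12 -> (4,0)
  13 -> (4,1)
  14 -> (4,2)
  15 -> (5,0)
  16 -> (5,1)
  17 -> (5,2)
distinct pairs in image: 18 / 18 needed
  → bijection onto A×B; projections well-typed.

Answer: VALID PRODUCT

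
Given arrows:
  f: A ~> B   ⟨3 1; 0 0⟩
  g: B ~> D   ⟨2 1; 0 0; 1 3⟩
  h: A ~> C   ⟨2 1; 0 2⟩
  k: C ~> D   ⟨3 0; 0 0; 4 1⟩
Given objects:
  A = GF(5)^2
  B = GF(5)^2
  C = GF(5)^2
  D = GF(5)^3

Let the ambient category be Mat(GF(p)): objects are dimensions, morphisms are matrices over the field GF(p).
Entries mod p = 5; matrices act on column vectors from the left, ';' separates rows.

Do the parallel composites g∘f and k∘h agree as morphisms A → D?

Answer: DOES NOT COMMUTE

Work:
1) trace f;g:
  e0=[1,0] f~>[3,0] g~>[1,0,3]
  e1=[0,1] f~>[1,0] g~>[2,0,1]
  composite₁ = ⟨1 2; 0 0; 3 1⟩
2) trace h;k:
  e0=[1,0] h~>[2,0] k~>[1,0,3]
  e1=[0,1] h~>[1,2] k~>[3,0,1]
  composite₂ = ⟨1 3; 0 0; 3 1⟩
Equal? distinct morphisms ✗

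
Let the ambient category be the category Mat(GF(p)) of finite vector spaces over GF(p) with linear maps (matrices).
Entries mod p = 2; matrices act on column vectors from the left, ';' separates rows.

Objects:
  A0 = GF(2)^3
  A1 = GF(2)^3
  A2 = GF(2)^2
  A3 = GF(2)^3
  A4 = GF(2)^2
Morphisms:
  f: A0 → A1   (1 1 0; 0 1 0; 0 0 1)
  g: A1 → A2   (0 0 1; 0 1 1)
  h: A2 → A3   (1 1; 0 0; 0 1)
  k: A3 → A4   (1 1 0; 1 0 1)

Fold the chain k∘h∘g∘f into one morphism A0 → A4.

Answer: (0 1 0; 0 0 1)

Work:
  e0=⟨1,0,0⟩ f→⟨1,0,0⟩ g→⟨0,0⟩ h→⟨0,0,0⟩ k→⟨0,0⟩
  e1=⟨0,1,0⟩ f→⟨1,1,0⟩ g→⟨0,1⟩ h→⟨1,0,1⟩ k→⟨1,0⟩
  e2=⟨0,0,1⟩ f→⟨0,0,1⟩ g→⟨1,1⟩ h→⟨0,0,1⟩ k→⟨0,1⟩
⟦path⟧: (0 1 0; 0 0 1)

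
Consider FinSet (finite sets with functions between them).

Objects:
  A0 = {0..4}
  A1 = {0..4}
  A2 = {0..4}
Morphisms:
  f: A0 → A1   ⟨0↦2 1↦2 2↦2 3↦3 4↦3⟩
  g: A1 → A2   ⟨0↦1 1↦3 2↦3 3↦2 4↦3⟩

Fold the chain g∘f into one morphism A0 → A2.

  0 f→2 g→3
  1 f→2 g→3
  2 f→2 g→3
  3 f→3 g→2
  4 f→3 g→2
composite: ⟨0↦3 1↦3 2↦3 3↦2 4↦2⟩

Answer: ⟨0↦3 1↦3 2↦3 3↦2 4↦2⟩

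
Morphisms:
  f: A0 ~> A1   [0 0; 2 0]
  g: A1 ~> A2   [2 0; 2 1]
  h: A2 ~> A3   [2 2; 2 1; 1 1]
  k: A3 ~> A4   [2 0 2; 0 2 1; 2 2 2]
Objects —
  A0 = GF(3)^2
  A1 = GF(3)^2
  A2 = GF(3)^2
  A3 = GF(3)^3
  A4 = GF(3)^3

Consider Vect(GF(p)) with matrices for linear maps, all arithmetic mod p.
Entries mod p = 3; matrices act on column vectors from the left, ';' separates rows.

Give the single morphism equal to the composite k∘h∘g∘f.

  e0=(1,0) f~>(0,2) g~>(0,2) h~>(1,2,2) k~>(0,0,1)
  e1=(0,1) f~>(0,0) g~>(0,0) h~>(0,0,0) k~>(0,0,0)
⟦path⟧: [0 0; 0 0; 1 0]

Answer: [0 0; 0 0; 1 0]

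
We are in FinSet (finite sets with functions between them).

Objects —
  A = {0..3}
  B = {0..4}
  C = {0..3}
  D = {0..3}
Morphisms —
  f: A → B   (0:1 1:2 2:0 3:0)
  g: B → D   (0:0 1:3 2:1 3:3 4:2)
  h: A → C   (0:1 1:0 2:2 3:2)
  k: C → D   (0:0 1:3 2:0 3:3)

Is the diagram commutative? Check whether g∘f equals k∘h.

Path 1 = f;g:
  0 f→1 g→3
  1 f→2 g→1
  2 f→0 g→0
  3 f→0 g→0
  composite₁ = (0:3 1:1 2:0 3:0)
Path 2 = h;k:
  0 h→1 k→3
  1 h→0 k→0
  2 h→2 k→0
  3 h→2 k→0
  composite₂ = (0:3 1:0 2:0 3:0)
Equal? differ; not commutative

Answer: DOES NOT COMMUTE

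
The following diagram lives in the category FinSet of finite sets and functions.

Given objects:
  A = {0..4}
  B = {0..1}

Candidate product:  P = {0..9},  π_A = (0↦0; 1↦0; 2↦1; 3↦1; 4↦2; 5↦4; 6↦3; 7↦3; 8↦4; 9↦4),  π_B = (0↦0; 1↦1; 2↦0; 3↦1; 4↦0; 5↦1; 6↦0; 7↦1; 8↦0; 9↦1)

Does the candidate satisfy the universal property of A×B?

Answer: NOT A VALID PRODUCT — duplicate pair at indices 9,5

Work:
|A|·|B| = 5·2 = 10;  |P| = 10
Check the pairing map k ↦ (π_A(k), π_B(k)):
  0 ↦ (0,0)
  1 ↦ (0,1)
  2 ↦ (1,0)
  3 ↦ (1,1)
  4 ↦ (2,0)
  5 ↦ (4,1)
  6 ↦ (3,0)
  7 ↦ (3,1)
  8 ↦ (4,0)
  9 ↦ (4,1)  ✗ repeats pair of k=5
distinct pairs in image: 9 / 10 needed
  → (4,1) hit at k=5 and k=9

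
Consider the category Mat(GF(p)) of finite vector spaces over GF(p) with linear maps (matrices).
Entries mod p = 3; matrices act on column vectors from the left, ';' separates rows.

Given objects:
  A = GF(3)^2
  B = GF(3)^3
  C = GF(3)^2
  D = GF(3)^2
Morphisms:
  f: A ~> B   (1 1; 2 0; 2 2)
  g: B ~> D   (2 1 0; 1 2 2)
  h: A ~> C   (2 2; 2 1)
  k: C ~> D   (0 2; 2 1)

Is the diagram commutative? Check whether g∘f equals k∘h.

Along f;g (path 1):
  e0=[1,0] f~>[1,2,2] g~>[1,0]
  e1=[0,1] f~>[1,0,2] g~>[2,2]
  composite₁ = (1 2; 0 2)
Along h;k (path 2):
  e0=[1,0] h~>[2,2] k~>[1,0]
  e1=[0,1] h~>[2,1] k~>[2,2]
  composite₂ = (1 2; 0 2)
Equal? same morphism ✓

Answer: COMMUTES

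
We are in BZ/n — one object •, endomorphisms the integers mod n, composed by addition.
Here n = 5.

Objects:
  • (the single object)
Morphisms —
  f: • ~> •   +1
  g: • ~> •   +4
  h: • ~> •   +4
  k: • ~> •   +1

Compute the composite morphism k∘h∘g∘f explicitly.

Answer: +0

Work:
  0 +1≡1 +4≡0 +4≡4 +1≡0  (mod 5)
result: +0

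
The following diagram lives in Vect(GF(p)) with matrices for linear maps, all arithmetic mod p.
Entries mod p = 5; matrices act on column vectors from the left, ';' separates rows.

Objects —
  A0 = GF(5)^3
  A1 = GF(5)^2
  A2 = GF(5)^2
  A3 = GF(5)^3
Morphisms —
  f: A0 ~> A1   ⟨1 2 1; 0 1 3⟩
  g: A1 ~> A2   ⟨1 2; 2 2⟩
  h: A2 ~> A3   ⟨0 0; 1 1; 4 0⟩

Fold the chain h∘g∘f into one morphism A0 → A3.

  e0=⟨1,0,0⟩ f~>⟨1,0⟩ g~>⟨1,2⟩ h~>⟨0,3,4⟩
  e1=⟨0,1,0⟩ f~>⟨2,1⟩ g~>⟨4,1⟩ h~>⟨0,0,1⟩
  e2=⟨0,0,1⟩ f~>⟨1,3⟩ g~>⟨2,3⟩ h~>⟨0,0,3⟩
composite: ⟨0 0 0; 3 0 0; 4 1 3⟩

Answer: ⟨0 0 0; 3 0 0; 4 1 3⟩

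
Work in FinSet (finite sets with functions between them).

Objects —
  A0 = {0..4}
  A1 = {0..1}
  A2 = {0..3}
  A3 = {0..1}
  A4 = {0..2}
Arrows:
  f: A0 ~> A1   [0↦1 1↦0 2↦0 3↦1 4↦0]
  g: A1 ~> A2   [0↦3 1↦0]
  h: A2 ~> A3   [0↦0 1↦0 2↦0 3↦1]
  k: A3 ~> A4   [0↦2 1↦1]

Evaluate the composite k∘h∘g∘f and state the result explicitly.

Answer: [0↦2 1↦1 2↦1 3↦2 4↦1]

Trace:
  0 f~>1 g~>0 h~>0 k~>2
  1 f~>0 g~>3 h~>1 k~>1
  2 f~>0 g~>3 h~>1 k~>1
  3 f~>1 g~>0 h~>0 k~>2
  4 f~>0 g~>3 h~>1 k~>1
⟦path⟧: [0↦2 1↦1 2↦1 3↦2 4↦1]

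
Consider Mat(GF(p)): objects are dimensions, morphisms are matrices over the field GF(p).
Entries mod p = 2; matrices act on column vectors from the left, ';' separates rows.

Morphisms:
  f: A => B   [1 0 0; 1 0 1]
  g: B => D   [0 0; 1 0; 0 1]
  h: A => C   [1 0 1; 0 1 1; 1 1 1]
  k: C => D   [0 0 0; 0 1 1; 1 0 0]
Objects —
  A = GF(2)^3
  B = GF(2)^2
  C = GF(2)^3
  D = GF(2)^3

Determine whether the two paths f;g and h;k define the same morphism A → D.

Answer: COMMUTES

Trace:
Along f;g (path 1):
  e0=(1,0,0) f=>(1,1) g=>(0,1,1)
  e1=(0,1,0) f=>(0,0) g=>(0,0,0)
  e2=(0,0,1) f=>(0,1) g=>(0,0,1)
  ⟦path⟧₁ = [0 0 0; 1 0 0; 1 0 1]
Along h;k (path 2):
  e0=(1,0,0) h=>(1,0,1) k=>(0,1,1)
  e1=(0,1,0) h=>(0,1,1) k=>(0,0,0)
  e2=(0,0,1) h=>(1,1,1) k=>(0,0,1)
  ⟦path⟧₂ = [0 0 0; 1 0 0; 1 0 1]
Equal? YES — commutes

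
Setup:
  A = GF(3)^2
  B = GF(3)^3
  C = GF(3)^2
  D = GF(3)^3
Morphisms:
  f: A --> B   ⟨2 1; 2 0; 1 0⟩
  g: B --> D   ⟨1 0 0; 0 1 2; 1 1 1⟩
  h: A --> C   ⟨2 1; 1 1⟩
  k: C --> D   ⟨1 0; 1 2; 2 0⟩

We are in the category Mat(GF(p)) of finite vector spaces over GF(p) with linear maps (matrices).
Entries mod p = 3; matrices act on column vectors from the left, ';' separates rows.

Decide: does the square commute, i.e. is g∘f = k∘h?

Answer: DOES NOT COMMUTE

Derivation:
1) trace f;g:
  e0=⟨1,0⟩ f-->⟨2,2,1⟩ g-->⟨2,1,2⟩
  e1=⟨0,1⟩ f-->⟨1,0,0⟩ g-->⟨1,0,1⟩
  composite₁ = ⟨2 1; 1 0; 2 1⟩
2) trace h;k:
  e0=⟨1,0⟩ h-->⟨2,1⟩ k-->⟨2,1,1⟩
  e1=⟨0,1⟩ h-->⟨1,1⟩ k-->⟨1,0,2⟩
  composite₂ = ⟨2 1; 1 0; 1 2⟩
Equal? distinct morphisms ✗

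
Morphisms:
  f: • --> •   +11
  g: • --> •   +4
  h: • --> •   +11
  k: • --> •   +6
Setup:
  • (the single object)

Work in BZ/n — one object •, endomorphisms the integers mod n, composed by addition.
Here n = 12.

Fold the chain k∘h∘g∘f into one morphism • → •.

Answer: +8

Trace:
  0 +11≡11 +4≡3 +11≡2 +6≡8  (mod 12)
composite: +8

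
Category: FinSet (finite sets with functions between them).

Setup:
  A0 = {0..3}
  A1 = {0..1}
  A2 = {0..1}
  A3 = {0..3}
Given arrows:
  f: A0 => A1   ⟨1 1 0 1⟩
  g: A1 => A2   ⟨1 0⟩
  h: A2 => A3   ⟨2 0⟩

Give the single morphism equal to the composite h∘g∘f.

  0 f=>1 g=>0 h=>2
  1 f=>1 g=>0 h=>2
  2 f=>0 g=>1 h=>0
  3 f=>1 g=>0 h=>2
⟦path⟧: ⟨2 2 0 2⟩

Answer: ⟨2 2 0 2⟩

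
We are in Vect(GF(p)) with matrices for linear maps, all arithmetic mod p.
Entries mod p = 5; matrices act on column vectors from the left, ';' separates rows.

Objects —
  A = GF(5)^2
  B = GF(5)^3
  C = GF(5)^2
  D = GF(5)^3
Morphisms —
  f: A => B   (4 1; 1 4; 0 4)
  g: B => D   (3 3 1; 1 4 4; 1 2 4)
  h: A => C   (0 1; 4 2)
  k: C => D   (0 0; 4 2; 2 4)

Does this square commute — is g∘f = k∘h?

Answer: DOES NOT COMMUTE

Derivation:
Path 1 = f;g:
  e0=(1,0) f=>(4,1,0) g=>(0,3,1)
  e1=(0,1) f=>(1,4,4) g=>(4,3,0)
  result₁ = (0 4; 3 3; 1 0)
Path 2 = h;k:
  e0=(1,0) h=>(0,4) k=>(0,3,1)
  e1=(0,1) h=>(1,2) k=>(0,3,0)
  result₂ = (0 0; 3 3; 1 0)
Equal? distinct morphisms ✗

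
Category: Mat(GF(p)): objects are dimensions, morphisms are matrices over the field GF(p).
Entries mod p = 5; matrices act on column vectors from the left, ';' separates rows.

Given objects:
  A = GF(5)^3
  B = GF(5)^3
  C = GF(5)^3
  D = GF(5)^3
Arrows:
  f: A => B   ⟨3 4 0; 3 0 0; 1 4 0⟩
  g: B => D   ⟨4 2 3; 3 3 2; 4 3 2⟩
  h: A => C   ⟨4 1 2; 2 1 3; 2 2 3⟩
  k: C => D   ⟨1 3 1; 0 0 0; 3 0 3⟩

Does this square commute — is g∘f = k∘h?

Along f;g (path 1):
  e0=[1,0,0] f=>[3,3,1] g=>[1,0,3]
  e1=[0,1,0] f=>[4,0,4] g=>[3,0,4]
  e2=[0,0,1] f=>[0,0,0] g=>[0,0,0]
  ⟦path⟧₁ = ⟨1 3 0; 0 0 0; 3 4 0⟩
Along h;k (path 2):
  e0=[1,0,0] h=>[4,2,2] k=>[2,0,3]
  e1=[0,1,0] h=>[1,1,2] k=>[1,0,4]
  e2=[0,0,1] h=>[2,3,3] k=>[4,0,0]
  ⟦path⟧₂ = ⟨2 1 4; 0 0 0; 3 4 0⟩
Equal? differ; not commutative

Answer: DOES NOT COMMUTE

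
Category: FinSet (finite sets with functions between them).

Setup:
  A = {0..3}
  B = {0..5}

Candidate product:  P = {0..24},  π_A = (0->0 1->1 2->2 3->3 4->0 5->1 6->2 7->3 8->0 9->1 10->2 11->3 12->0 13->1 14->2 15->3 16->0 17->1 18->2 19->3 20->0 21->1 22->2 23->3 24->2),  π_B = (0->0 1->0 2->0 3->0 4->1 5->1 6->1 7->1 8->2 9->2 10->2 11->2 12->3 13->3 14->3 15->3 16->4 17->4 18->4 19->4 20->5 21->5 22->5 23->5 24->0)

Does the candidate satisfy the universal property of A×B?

Answer: NOT A VALID PRODUCT — |P|=25 ≠ |A|·|B|=24

Trace:
|A|·|B| = 4·6 = 24;  |P| = 25
  → cardinalities differ; no bijection possible.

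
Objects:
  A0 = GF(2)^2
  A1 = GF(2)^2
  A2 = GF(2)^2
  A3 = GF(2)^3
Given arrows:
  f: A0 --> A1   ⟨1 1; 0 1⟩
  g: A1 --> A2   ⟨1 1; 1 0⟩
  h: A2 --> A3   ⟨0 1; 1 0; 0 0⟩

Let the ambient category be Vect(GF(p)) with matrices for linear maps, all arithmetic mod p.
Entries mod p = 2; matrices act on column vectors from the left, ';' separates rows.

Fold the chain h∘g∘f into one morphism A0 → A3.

Answer: ⟨1 1; 1 0; 0 0⟩

Work:
  e0=[1,0] f-->[1,0] g-->[1,1] h-->[1,1,0]
  e1=[0,1] f-->[1,1] g-->[0,1] h-->[1,0,0]
⟦path⟧: ⟨1 1; 1 0; 0 0⟩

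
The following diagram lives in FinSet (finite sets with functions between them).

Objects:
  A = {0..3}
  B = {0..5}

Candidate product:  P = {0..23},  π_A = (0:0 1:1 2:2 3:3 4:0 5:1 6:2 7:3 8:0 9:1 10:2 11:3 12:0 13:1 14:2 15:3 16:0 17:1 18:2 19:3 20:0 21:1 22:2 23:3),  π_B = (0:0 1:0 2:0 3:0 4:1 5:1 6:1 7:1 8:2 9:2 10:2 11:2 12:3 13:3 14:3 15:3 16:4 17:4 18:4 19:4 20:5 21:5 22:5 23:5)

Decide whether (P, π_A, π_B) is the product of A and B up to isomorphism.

|A|·|B| = 4·6 = 24;  |P| = 24
Check the pairing map k ↦ (π_A(k), π_B(k)):
  0 : (0,0)
  1 : (1,0)
  2 : (2,0)
  3 : (3,0)
  4 : (0,1)
  5 : (1,1)
  6 : (2,1)
  7 : (3,1)
  8 : (0,2)
  9 : (1,2)
  10 : (2,2)
  11 : (3,2)
  12 : (0,3)
  13 : (1,3)
  14 : (2,3)
  15 : (3,3)
  16 : (0,4)
  17 : (1,4)
  18 : (2,4)
  19 : (3,4)
  20 : (0,5)
  21 : (1,5)
  22 : (2,5)
  23 : (3,5)
distinct pairs in image: 24 / 24 needed
  → bijection onto A×B; projections well-typed.

Answer: VALID PRODUCT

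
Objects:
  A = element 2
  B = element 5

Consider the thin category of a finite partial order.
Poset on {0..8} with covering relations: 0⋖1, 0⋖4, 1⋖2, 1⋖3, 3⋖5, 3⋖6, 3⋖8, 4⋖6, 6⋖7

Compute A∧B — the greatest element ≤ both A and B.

{x : x<=A ∧ x<=B} = {0,1}  (A=2, B=5)
  0 <= 1
  1 <= 1
glb = 1

Answer: A∧B = 1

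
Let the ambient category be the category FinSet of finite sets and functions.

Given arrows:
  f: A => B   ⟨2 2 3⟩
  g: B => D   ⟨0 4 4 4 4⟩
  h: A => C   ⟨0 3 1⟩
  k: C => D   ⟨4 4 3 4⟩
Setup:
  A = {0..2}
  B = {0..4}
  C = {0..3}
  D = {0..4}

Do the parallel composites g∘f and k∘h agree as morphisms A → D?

Along f;g (path 1):
  0 f=>2 g=>4
  1 f=>2 g=>4
  2 f=>3 g=>4
  result₁ = ⟨4 4 4⟩
Along h;k (path 2):
  0 h=>0 k=>4
  1 h=>3 k=>4
  2 h=>1 k=>4
  result₂ = ⟨4 4 4⟩
Equal? YES — commutes

Answer: COMMUTES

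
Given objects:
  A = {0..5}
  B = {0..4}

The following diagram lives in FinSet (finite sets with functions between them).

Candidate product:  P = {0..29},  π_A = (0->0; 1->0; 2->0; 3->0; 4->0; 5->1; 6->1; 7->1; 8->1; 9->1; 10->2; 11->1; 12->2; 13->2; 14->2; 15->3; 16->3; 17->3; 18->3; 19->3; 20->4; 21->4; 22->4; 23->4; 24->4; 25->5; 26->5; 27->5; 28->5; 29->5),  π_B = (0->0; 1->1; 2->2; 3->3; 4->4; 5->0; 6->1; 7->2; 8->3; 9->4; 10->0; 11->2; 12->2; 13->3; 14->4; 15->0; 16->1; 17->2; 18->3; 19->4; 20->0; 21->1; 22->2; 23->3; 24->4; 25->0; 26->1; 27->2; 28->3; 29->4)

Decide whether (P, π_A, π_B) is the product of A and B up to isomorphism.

Answer: NOT A VALID PRODUCT — duplicate pair at indices 7,11

Work:
|A|·|B| = 6·5 = 30;  |P| = 30
Check the pairing map k ↦ (π_A(k), π_B(k)):
  0 -> (0,0)
  1 -> (0,1)
  2 -> (0,2)
  3 -> (0,3)
  4 -> (0,4)
  5 -> (1,0)
  6 -> (1,1)
  7 -> (1,2)
  8 -> (1,3)
  9 -> (1,4)
  10 -> (2,0)
  11 -> (1,2)  ✗ repeats pair of k=7
  12 -> (2,2)
  13 -> (2,3)
  14 -> (2,4)
  15 -> (3,0)
  16 -> (3,1)
  17 -> (3,2)
  18 -> (3,3)
  19 -> (3,4)
  20 -> (4,0)
  21 -> (4,1)
  22 -> (4,2)
  23 -> (4,3)
  24 -> (4,4)
  25 -> (5,0)
  26 -> (5,1)
  27 -> (5,2)
  28 -> (5,3)
  29 -> (5,4)
distinct pairs in image: 29 / 30 needed
  → (1,2) hit at k=7 and k=11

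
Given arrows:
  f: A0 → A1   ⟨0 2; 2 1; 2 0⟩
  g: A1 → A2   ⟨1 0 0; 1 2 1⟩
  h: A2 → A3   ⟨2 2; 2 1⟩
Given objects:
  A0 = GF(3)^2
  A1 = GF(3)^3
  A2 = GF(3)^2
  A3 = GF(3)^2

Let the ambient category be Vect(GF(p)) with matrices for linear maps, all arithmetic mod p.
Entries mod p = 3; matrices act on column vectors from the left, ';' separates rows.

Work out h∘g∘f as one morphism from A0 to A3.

  e0=[1,0] f→[0,2,2] g→[0,0] h→[0,0]
  e1=[0,1] f→[2,1,0] g→[2,1] h→[0,2]
composite: ⟨0 0; 0 2⟩

Answer: ⟨0 0; 0 2⟩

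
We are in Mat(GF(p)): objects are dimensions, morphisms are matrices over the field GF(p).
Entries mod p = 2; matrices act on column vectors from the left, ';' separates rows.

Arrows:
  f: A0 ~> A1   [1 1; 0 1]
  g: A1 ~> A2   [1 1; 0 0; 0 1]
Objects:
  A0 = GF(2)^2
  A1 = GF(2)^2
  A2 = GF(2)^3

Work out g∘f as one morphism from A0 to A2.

Answer: [1 0; 0 0; 0 1]

Trace:
  e0=⟨1,0⟩ f~>⟨1,0⟩ g~>⟨1,0,0⟩
  e1=⟨0,1⟩ f~>⟨1,1⟩ g~>⟨0,0,1⟩
result: [1 0; 0 0; 0 1]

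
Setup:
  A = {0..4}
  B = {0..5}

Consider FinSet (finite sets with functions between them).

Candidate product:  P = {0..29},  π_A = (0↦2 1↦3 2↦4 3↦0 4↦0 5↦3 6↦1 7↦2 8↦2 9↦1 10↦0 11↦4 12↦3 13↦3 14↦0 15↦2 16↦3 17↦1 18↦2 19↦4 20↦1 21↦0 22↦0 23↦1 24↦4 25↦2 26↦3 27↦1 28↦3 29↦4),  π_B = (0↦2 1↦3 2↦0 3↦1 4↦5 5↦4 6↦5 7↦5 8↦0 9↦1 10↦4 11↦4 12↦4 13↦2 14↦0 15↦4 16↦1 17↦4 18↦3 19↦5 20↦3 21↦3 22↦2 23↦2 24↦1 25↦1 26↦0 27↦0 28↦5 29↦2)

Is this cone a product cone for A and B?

|A|·|B| = 5·6 = 30;  |P| = 30
Check the pairing map k ↦ (π_A(k), π_B(k)):
  0 ↦ (2,2)
  1 ↦ (3,3)
  2 ↦ (4,0)
  3 ↦ (0,1)
  4 ↦ (0,5)
  5 ↦ (3,4)
  6 ↦ (1,5)
  7 ↦ (2,5)
  8 ↦ (2,0)
  9 ↦ (1,1)
  10 ↦ (0,4)
  11 ↦ (4,4)
  12 ↦ (3,4)  ✗ repeats pair of k=5
  13 ↦ (3,2)
  14 ↦ (0,0)
  15 ↦ (2,4)
  16 ↦ (3,1)
  17 ↦ (1,4)
  18 ↦ (2,3)
  19 ↦ (4,5)
  20 ↦ (1,3)
  21 ↦ (0,3)
  22 ↦ (0,2)
  23 ↦ (1,2)
  24 ↦ (4,1)
  25 ↦ (2,1)
  26 ↦ (3,0)
  27 ↦ (1,0)
  28 ↦ (3,5)
  29 ↦ (4,2)
distinct pairs in image: 29 / 30 needed
  → (3,4) hit at k=5 and k=12

Answer: NOT A VALID PRODUCT — duplicate pair at indices 12,5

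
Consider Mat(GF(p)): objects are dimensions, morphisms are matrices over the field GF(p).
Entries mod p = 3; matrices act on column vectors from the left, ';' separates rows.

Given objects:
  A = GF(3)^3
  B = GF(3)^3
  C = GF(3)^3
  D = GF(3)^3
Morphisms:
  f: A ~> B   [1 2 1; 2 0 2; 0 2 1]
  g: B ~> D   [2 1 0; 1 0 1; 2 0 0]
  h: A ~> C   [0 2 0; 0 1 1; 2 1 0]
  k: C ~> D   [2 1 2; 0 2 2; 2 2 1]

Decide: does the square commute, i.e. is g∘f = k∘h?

Path 1 = f;g:
  e0=[1,0,0] f~>[1,2,0] g~>[1,1,2]
  e1=[0,1,0] f~>[2,0,2] g~>[1,1,1]
  e2=[0,0,1] f~>[1,2,1] g~>[1,2,2]
  ⟦path⟧₁ = [1 1 1; 1 1 2; 2 1 2]
Path 2 = h;k:
  e0=[1,0,0] h~>[0,0,2] k~>[1,1,2]
  e1=[0,1,0] h~>[2,1,1] k~>[1,1,1]
  e2=[0,0,1] h~>[0,1,0] k~>[1,2,2]
  ⟦path⟧₂ = [1 1 1; 1 1 2; 2 1 2]
Equal? YES — commutes

Answer: COMMUTES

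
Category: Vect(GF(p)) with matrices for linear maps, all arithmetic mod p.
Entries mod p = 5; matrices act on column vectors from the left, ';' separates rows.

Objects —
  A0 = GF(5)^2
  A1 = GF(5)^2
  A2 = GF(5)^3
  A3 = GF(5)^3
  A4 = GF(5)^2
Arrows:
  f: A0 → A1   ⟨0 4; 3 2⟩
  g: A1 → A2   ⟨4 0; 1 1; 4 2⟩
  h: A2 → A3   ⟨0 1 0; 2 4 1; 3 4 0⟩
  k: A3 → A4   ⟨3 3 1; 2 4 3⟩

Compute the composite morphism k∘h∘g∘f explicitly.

Answer: ⟨0 3; 4 2⟩

Trace:
  e0=(1,0) f→(0,3) g→(0,3,1) h→(3,3,2) k→(0,4)
  e1=(0,1) f→(4,2) g→(1,1,0) h→(1,1,2) k→(3,2)
result: ⟨0 3; 4 2⟩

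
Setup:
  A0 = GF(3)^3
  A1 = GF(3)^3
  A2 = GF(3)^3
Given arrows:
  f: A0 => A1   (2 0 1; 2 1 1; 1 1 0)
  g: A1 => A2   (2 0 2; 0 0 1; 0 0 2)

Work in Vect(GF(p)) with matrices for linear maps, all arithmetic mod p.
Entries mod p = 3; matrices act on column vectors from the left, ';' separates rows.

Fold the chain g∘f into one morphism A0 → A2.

  e0=[1,0,0] f=>[2,2,1] g=>[0,1,2]
  e1=[0,1,0] f=>[0,1,1] g=>[2,1,2]
  e2=[0,0,1] f=>[1,1,0] g=>[2,0,0]
⟦path⟧: (0 2 2; 1 1 0; 2 2 0)

Answer: (0 2 2; 1 1 0; 2 2 0)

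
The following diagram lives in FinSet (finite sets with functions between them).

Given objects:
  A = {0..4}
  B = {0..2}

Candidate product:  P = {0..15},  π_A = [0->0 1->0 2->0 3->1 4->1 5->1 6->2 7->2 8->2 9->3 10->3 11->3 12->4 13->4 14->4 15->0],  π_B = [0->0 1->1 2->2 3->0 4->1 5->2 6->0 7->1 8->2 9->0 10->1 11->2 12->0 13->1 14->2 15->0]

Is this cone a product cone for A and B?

|A|·|B| = 5·3 = 15;  |P| = 16
  → cardinalities differ; no bijection possible.

Answer: NOT A VALID PRODUCT — |P|=16 ≠ |A|·|B|=15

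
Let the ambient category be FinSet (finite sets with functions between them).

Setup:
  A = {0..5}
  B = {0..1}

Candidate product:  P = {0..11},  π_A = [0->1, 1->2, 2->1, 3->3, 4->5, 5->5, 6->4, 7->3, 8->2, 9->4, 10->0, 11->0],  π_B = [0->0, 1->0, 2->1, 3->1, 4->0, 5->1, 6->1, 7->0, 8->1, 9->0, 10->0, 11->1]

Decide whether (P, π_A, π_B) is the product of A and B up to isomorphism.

|A|·|B| = 6·2 = 12;  |P| = 12
Check the pairing map k ↦ (π_A(k), π_B(k)):
  0 -> (1,0)
  1 -> (2,0)
  2 -> (1,1)
  3 -> (3,1)
  4 -> (5,0)
  5 -> (5,1)
  6 -> (4,1)
  7 -> (3,0)
  8 -> (2,1)
  9 -> (4,0)
  10 -> (0,0)
  11 -> (0,1)
distinct pairs in image: 12 / 12 needed
  → bijection onto A×B; projections well-typed.

Answer: VALID PRODUCT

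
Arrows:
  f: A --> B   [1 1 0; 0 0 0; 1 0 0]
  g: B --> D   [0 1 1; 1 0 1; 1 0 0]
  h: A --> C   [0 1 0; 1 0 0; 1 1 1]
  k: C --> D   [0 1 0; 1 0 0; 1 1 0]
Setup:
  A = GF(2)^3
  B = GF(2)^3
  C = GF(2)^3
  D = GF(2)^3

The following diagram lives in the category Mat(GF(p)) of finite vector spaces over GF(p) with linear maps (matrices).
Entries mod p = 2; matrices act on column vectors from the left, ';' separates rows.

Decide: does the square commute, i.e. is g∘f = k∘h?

Path 1 = f;g:
  e0=[1,0,0] f-->[1,0,1] g-->[1,0,1]
  e1=[0,1,0] f-->[1,0,0] g-->[0,1,1]
  e2=[0,0,1] f-->[0,0,0] g-->[0,0,0]
  result₁ = [1 0 0; 0 1 0; 1 1 0]
Path 2 = h;k:
  e0=[1,0,0] h-->[0,1,1] k-->[1,0,1]
  e1=[0,1,0] h-->[1,0,1] k-->[0,1,1]
  e2=[0,0,1] h-->[0,0,1] k-->[0,0,0]
  result₂ = [1 0 0; 0 1 0; 1 1 0]
Equal? YES — commutes

Answer: COMMUTES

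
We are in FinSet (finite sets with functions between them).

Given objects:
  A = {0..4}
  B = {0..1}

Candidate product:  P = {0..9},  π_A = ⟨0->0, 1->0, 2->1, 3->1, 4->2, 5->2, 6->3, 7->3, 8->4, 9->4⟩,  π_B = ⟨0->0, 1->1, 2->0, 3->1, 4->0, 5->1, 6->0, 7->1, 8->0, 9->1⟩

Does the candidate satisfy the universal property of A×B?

Answer: VALID PRODUCT

Work:
|A|·|B| = 5·2 = 10;  |P| = 10
Check the pairing map k ↦ (π_A(k), π_B(k)):
  0 -> (0,0)
  1 -> (0,1)
  2 -> (1,0)
  3 -> (1,1)
  4 -> (2,0)
  5 -> (2,1)
  6 -> (3,0)
  7 -> (3,1)
  8 -> (4,0)
  9 -> (4,1)
distinct pairs in image: 10 / 10 needed
  → bijection onto A×B; projections well-typed.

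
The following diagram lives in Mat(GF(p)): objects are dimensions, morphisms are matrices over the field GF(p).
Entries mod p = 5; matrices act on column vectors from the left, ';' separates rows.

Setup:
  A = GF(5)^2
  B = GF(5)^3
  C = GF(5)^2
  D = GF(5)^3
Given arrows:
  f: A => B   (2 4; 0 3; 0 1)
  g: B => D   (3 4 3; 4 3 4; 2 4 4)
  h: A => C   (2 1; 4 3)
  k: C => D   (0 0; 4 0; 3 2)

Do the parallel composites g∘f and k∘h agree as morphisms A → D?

Path 1 = f;g:
  e0=(1,0) f=>(2,0,0) g=>(1,3,4)
  e1=(0,1) f=>(4,3,1) g=>(2,4,4)
  ⟦path⟧₁ = (1 2; 3 4; 4 4)
Path 2 = h;k:
  e0=(1,0) h=>(2,4) k=>(0,3,4)
  e1=(0,1) h=>(1,3) k=>(0,4,4)
  ⟦path⟧₂ = (0 0; 3 4; 4 4)
Equal? differ; not commutative

Answer: DOES NOT COMMUTE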